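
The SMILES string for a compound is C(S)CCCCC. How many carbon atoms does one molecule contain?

6

Atom tally by fragment:
  HSCH2 → C:1 H:3 S:1
  CH2 → C:1 H:2
  CH2 → C:1 H:2
  CH2 → C:1 H:2
  CH2 → C:1 H:2
  CH3 → C:1 H:3
Element totals:
  C: 6
  H: 14
  S: 1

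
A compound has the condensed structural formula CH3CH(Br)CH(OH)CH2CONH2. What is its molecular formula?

Atom tally by fragment:
  CH3 → C:1 H:3
  CH(Br) → C:1 H:1 Br:1
  CH(OH) → C:1 H:2 O:1
  CH2CONH2 → C:2 H:4 O:1 N:1
Element totals:
  C: 5
  H: 10
  Br: 1
  N: 1
  O: 2

C5H10BrNO2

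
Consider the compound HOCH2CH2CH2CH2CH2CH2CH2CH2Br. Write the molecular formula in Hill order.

Atom tally by fragment:
  HOCH2 → C:1 H:3 O:1
  CH2 → C:1 H:2
  CH2 → C:1 H:2
  CH2 → C:1 H:2
  CH2 → C:1 H:2
  CH2 → C:1 H:2
  CH2 → C:1 H:2
  CH2Br → C:1 H:2 Br:1
Element totals:
  C: 8
  H: 17
  Br: 1
  O: 1

C8H17BrO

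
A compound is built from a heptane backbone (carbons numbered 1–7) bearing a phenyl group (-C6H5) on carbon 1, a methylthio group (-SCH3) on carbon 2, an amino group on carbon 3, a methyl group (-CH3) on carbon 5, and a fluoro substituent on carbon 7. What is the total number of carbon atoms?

15

Atom tally by fragment:
  C6H5CH2 → C:7 H:7
  CH(SCH3) → C:2 H:4 S:1
  CH(NH2) → C:1 H:3 N:1
  CH2 → C:1 H:2
  CH(CH3) → C:2 H:4
  CH2 → C:1 H:2
  CH2F → C:1 H:2 F:1
Element totals:
  C: 15
  H: 24
  F: 1
  N: 1
  S: 1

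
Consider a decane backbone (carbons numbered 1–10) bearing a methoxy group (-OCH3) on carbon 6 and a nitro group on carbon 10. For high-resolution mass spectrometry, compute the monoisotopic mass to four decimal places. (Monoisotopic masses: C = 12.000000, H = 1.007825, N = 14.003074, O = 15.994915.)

217.1678

Atom tally by fragment:
  CH3 → C:1 H:3
  CH2 → C:1 H:2
  CH2 → C:1 H:2
  CH2 → C:1 H:2
  CH2 → C:1 H:2
  CH(OCH3) → C:2 H:4 O:1
  CH2 → C:1 H:2
  CH2 → C:1 H:2
  CH2 → C:1 H:2
  CH2NO2 → C:1 H:2 N:1 O:2
Element totals:
  C: 11
  H: 23
  N: 1
  O: 3
Molecular formula: C11H23NO3.
  M = 11(12.0) + 23(1.007825) + 14.003074 + 3(15.994915)
    = 132.000000 + 23.179975 + 14.003074 + 47.984745 = 217.167794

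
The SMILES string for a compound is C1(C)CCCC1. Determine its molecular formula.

Atom tally by fragment:
  cyclopentane ring core → C:5 H:10
  (− 1 ring H displaced by substituents)
  + CH3 → C:1 H:3
Element totals:
  C: 6
  H: 12

C6H12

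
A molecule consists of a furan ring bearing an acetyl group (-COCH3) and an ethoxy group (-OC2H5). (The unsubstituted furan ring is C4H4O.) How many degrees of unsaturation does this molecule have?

Atom tally by fragment:
  furan ring core → C:4 H:4 O:1
  (− 2 ring H displaced by substituents)
  + COCH3 → C:2 H:3 O:1
  + OC2H5 → C:2 H:5 O:1
Element totals:
  C: 8
  H: 10
  O: 3
Molecular formula: C8H10O3.
DoU = (2C + 2 + N − H − X) / 2 = (2·8 + 2 + 0 − 10 − 0) / 2 = 4.

4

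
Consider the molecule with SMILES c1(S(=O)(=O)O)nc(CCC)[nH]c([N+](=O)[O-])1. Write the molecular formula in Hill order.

C6H9N3O5S

Atom tally by fragment:
  imidazole ring core → C:3 H:4 N:2
  (− 3 ring H displaced by substituents)
  + SO3H → S:1 O:3 H:1
  + CH2CH2CH3 → C:3 H:7
  + NO2 → N:1 O:2
Element totals:
  C: 6
  H: 9
  N: 3
  O: 5
  S: 1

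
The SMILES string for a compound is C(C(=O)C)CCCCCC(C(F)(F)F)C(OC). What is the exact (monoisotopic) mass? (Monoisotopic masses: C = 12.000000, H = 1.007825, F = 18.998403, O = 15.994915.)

Atom tally by fragment:
  CH3COCH2 → C:3 H:5 O:1
  CH2 → C:1 H:2
  CH2 → C:1 H:2
  CH2 → C:1 H:2
  CH2 → C:1 H:2
  CH2 → C:1 H:2
  CH(CF3) → C:2 H:1 F:3
  CH2OCH3 → C:2 H:5 O:1
Element totals:
  C: 12
  H: 21
  F: 3
  O: 2
Molecular formula: C12H21F3O2.
  M = 12(12.0) + 21(1.007825) + 3(18.998403) + 2(15.994915)
    = 144.000000 + 21.164325 + 56.995209 + 31.989830 = 254.149364

254.1494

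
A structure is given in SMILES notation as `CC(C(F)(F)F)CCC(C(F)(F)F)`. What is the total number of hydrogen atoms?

Atom tally by fragment:
  CH3 → C:1 H:3
  CH(CF3) → C:2 H:1 F:3
  CH2 → C:1 H:2
  CH2 → C:1 H:2
  CH2CF3 → C:2 H:2 F:3
Element totals:
  C: 7
  H: 10
  F: 6

10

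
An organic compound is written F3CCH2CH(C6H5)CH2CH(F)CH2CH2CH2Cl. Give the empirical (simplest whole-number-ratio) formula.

C14H17ClF4

Atom tally by fragment:
  F3CCH2 → C:2 H:2 F:3
  CH(C6H5) → C:7 H:6
  CH2 → C:1 H:2
  CH(F) → C:1 H:1 F:1
  CH2 → C:1 H:2
  CH2 → C:1 H:2
  CH2Cl → C:1 H:2 Cl:1
Element totals:
  C: 14
  H: 17
  Cl: 1
  F: 4
Molecular formula: C14H17ClF4.
gcd of subscripts (14, 1, 4, 17) = 1, so the empirical formula equals the molecular formula.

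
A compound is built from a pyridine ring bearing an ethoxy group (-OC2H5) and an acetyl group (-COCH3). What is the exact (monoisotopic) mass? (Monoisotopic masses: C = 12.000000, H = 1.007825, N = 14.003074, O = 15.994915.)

Atom tally by fragment:
  pyridine ring core → C:5 H:5 N:1
  (− 2 ring H displaced by substituents)
  + OC2H5 → C:2 H:5 O:1
  + COCH3 → C:2 H:3 O:1
Element totals:
  C: 9
  H: 11
  N: 1
  O: 2
Molecular formula: C9H11NO2.
  M = 9(12.0) + 11(1.007825) + 14.003074 + 2(15.994915)
    = 108.000000 + 11.086075 + 14.003074 + 31.989830 = 165.078979

165.0790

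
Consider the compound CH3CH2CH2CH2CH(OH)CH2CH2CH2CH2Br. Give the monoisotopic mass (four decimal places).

Element totals:
  C: 9
  H: 19
  Br: 1
  O: 1
Molecular formula: C9H19BrO.
  M = 9(12.0) + 19(1.007825) + 78.918338 + 15.994915
    = 108.000000 + 19.148675 + 78.918338 + 15.994915 = 222.061928

222.0619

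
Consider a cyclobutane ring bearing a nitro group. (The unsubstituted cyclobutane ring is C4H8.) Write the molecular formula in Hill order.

Atom tally by fragment:
  cyclobutane ring core → C:4 H:8
  (− 1 ring H displaced by substituents)
  + NO2 → N:1 O:2
Element totals:
  C: 4
  H: 7
  N: 1
  O: 2

C4H7NO2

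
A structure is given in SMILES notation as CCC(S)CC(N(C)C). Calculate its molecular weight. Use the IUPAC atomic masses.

147.28 g/mol

Atom tally by fragment:
  CH3 → C:1 H:3
  CH2 → C:1 H:2
  CH(SH) → C:1 H:2 S:1
  CH2 → C:1 H:2
  CH2N(CH3)2 → C:3 H:8 N:1
Element totals:
  C: 7
  H: 17
  N: 1
  S: 1
Molecular formula: C7H17NS.
  M = 7(12.011) + 17(1.008) + 14.007 + 32.06
    = 84.077 + 17.136 + 14.007 + 32.060 = 147.280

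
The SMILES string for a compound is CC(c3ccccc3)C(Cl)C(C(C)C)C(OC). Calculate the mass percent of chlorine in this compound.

Atom tally by fragment:
  CH3 → C:1 H:3
  CH(C6H5) → C:7 H:6
  CH(Cl) → C:1 H:1 Cl:1
  CH(CH(CH3)2) → C:4 H:8
  CH2OCH3 → C:2 H:5 O:1
Element totals:
  C: 15
  H: 23
  Cl: 1
  O: 1
Molecular formula: C15H23ClO.
Molar mass = 254.798 g/mol.
Mass from Cl: 1 × 35.45 = 35.450 g/mol.
%Cl = 35.450 / 254.798 × 100 = 13.91%.

13.91%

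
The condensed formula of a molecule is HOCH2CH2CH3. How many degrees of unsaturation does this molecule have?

0

Element totals:
  C: 3
  H: 8
  O: 1
Molecular formula: C3H8O.
DoU = (2C + 2 + N − H − X) / 2 = (2·3 + 2 + 0 − 8 − 0) / 2 = 0.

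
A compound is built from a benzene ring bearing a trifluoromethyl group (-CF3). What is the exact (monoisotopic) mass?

146.0343

Atom tally by fragment:
  benzene ring core → C:6 H:6
  (− 1 ring H displaced by substituents)
  + CF3 → C:1 F:3
Element totals:
  C: 7
  H: 5
  F: 3
Molecular formula: C7H5F3.
  M = 7(12.0) + 5(1.007825) + 3(18.998403)
    = 84.000000 + 5.039125 + 56.995209 = 146.034334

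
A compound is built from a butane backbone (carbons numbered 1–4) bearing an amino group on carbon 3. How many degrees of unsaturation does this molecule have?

0

Atom tally by fragment:
  CH3 → C:1 H:3
  CH2 → C:1 H:2
  CH(NH2) → C:1 H:3 N:1
  CH3 → C:1 H:3
Element totals:
  C: 4
  H: 11
  N: 1
Molecular formula: C4H11N.
DoU = (2C + 2 + N − H − X) / 2 = (2·4 + 2 + 1 − 11 − 0) / 2 = 0.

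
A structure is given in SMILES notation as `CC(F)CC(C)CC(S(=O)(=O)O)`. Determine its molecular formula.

Atom tally by fragment:
  CH3 → C:1 H:3
  CH(F) → C:1 H:1 F:1
  CH2 → C:1 H:2
  CH(CH3) → C:2 H:4
  CH2 → C:1 H:2
  CH2SO3H → C:1 H:3 S:1 O:3
Element totals:
  C: 7
  H: 15
  F: 1
  O: 3
  S: 1

C7H15FO3S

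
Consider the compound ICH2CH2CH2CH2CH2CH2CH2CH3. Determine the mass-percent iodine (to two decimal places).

Atom tally by fragment:
  ICH2 → C:1 H:2 I:1
  CH2 → C:1 H:2
  CH2 → C:1 H:2
  CH2 → C:1 H:2
  CH2 → C:1 H:2
  CH2 → C:1 H:2
  CH2 → C:1 H:2
  CH3 → C:1 H:3
Element totals:
  C: 8
  H: 17
  I: 1
Molecular formula: C8H17I.
Molar mass = 240.128 g/mol.
Mass from I: 1 × 126.904 = 126.904 g/mol.
%I = 126.904 / 240.128 × 100 = 52.85%.

52.85%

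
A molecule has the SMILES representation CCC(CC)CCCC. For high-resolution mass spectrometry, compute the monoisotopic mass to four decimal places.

128.1565

Atom tally by fragment:
  CH3 → C:1 H:3
  CH2 → C:1 H:2
  CH(C2H5) → C:3 H:6
  CH2 → C:1 H:2
  CH2 → C:1 H:2
  CH2 → C:1 H:2
  CH3 → C:1 H:3
Element totals:
  C: 9
  H: 20
Molecular formula: C9H20.
  M = 9(12.0) + 20(1.007825)
    = 108.000000 + 20.156500 = 128.156500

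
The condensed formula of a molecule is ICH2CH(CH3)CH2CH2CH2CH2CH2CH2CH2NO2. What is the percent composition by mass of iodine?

Element totals:
  C: 10
  H: 20
  I: 1
  N: 1
  O: 2
Molecular formula: C10H20INO2.
Molar mass = 313.179 g/mol.
Mass from I: 1 × 126.904 = 126.904 g/mol.
%I = 126.904 / 313.179 × 100 = 40.52%.

40.52%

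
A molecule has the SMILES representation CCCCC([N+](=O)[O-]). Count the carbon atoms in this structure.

5

Atom tally by fragment:
  CH3 → C:1 H:3
  CH2 → C:1 H:2
  CH2 → C:1 H:2
  CH2 → C:1 H:2
  CH2NO2 → C:1 H:2 N:1 O:2
Element totals:
  C: 5
  H: 11
  N: 1
  O: 2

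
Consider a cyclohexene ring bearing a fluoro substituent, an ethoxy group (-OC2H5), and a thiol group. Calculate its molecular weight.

Atom tally by fragment:
  cyclohexene ring core → C:6 H:10
  (− 3 ring H displaced by substituents)
  + F → F:1
  + OC2H5 → C:2 H:5 O:1
  + SH → S:1 H:1
Element totals:
  C: 8
  H: 13
  F: 1
  O: 1
  S: 1
Molecular formula: C8H13FOS.
  M = 8(12.011) + 13(1.008) + 18.998 + 15.999 + 32.06
    = 96.088 + 13.104 + 18.998 + 15.999 + 32.060 = 176.249

176.25 g/mol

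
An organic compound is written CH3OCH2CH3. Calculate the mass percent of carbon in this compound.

Element totals:
  C: 3
  H: 8
  O: 1
Molecular formula: C3H8O.
Molar mass = 60.096 g/mol.
Mass from C: 3 × 12.011 = 36.033 g/mol.
%C = 36.033 / 60.096 × 100 = 59.96%.

59.96%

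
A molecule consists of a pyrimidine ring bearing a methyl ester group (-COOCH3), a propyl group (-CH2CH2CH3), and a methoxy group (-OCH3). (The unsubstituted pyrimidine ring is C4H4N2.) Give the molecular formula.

C10H14N2O3

Atom tally by fragment:
  pyrimidine ring core → C:4 H:4 N:2
  (− 3 ring H displaced by substituents)
  + COOCH3 → C:2 H:3 O:2
  + CH2CH2CH3 → C:3 H:7
  + OCH3 → C:1 H:3 O:1
Element totals:
  C: 10
  H: 14
  N: 2
  O: 3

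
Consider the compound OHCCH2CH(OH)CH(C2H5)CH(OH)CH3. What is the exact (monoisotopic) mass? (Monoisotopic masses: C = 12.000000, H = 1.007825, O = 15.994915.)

Element totals:
  C: 8
  H: 16
  O: 3
Molecular formula: C8H16O3.
  M = 8(12.0) + 16(1.007825) + 3(15.994915)
    = 96.000000 + 16.125200 + 47.984745 = 160.109945

160.1099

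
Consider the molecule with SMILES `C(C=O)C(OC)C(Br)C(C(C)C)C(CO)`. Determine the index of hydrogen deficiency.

Atom tally by fragment:
  OHCCH2 → C:2 H:3 O:1
  CH(OCH3) → C:2 H:4 O:1
  CH(Br) → C:1 H:1 Br:1
  CH(CH(CH3)2) → C:4 H:8
  CH2CH2OH → C:2 H:5 O:1
Element totals:
  C: 11
  H: 21
  Br: 1
  O: 3
Molecular formula: C11H21BrO3.
DoU = (2C + 2 + N − H − X) / 2 = (2·11 + 2 + 0 − 21 − 1) / 2 = 1.

1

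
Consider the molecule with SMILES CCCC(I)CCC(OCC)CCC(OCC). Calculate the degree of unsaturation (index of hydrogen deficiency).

0

Atom tally by fragment:
  CH3 → C:1 H:3
  CH2 → C:1 H:2
  CH2 → C:1 H:2
  CH(I) → C:1 H:1 I:1
  CH2 → C:1 H:2
  CH2 → C:1 H:2
  CH(OC2H5) → C:3 H:6 O:1
  CH2 → C:1 H:2
  CH2 → C:1 H:2
  CH2OC2H5 → C:3 H:7 O:1
Element totals:
  C: 14
  H: 29
  I: 1
  O: 2
Molecular formula: C14H29IO2.
DoU = (2C + 2 + N − H − X) / 2 = (2·14 + 2 + 0 − 29 − 1) / 2 = 0.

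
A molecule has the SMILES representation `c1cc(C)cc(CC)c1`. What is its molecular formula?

Atom tally by fragment:
  benzene ring core → C:6 H:6
  (− 2 ring H displaced by substituents)
  + CH3 → C:1 H:3
  + C2H5 → C:2 H:5
Element totals:
  C: 9
  H: 12

C9H12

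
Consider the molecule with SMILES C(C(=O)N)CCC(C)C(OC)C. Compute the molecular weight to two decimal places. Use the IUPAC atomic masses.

173.26 g/mol

Atom tally by fragment:
  H2NOCCH2 → C:2 H:4 O:1 N:1
  CH2 → C:1 H:2
  CH2 → C:1 H:2
  CH(CH3) → C:2 H:4
  CH(OCH3) → C:2 H:4 O:1
  CH3 → C:1 H:3
Element totals:
  C: 9
  H: 19
  N: 1
  O: 2
Molecular formula: C9H19NO2.
  M = 9(12.011) + 19(1.008) + 14.007 + 2(15.999)
    = 108.099 + 19.152 + 14.007 + 31.998 = 173.256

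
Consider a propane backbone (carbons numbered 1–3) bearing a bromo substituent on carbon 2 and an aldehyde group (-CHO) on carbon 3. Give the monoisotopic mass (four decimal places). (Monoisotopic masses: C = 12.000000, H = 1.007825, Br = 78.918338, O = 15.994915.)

Atom tally by fragment:
  CH3 → C:1 H:3
  CH(Br) → C:1 H:1 Br:1
  CH2CHO → C:2 H:3 O:1
Element totals:
  C: 4
  H: 7
  Br: 1
  O: 1
Molecular formula: C4H7BrO.
  M = 4(12.0) + 7(1.007825) + 78.918338 + 15.994915
    = 48.000000 + 7.054775 + 78.918338 + 15.994915 = 149.968028

149.9680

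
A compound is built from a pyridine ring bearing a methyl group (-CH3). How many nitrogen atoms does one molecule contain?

Atom tally by fragment:
  pyridine ring core → C:5 H:5 N:1
  (− 1 ring H displaced by substituents)
  + CH3 → C:1 H:3
Element totals:
  C: 6
  H: 7
  N: 1

1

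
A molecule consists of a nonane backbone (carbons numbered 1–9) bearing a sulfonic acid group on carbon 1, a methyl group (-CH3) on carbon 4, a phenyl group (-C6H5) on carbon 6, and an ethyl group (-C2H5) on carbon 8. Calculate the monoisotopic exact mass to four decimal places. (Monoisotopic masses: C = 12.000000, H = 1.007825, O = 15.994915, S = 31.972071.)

326.1916

Atom tally by fragment:
  HO3SCH2 → C:1 H:3 S:1 O:3
  CH2 → C:1 H:2
  CH2 → C:1 H:2
  CH(CH3) → C:2 H:4
  CH2 → C:1 H:2
  CH(C6H5) → C:7 H:6
  CH2 → C:1 H:2
  CH(C2H5) → C:3 H:6
  CH3 → C:1 H:3
Element totals:
  C: 18
  H: 30
  O: 3
  S: 1
Molecular formula: C18H30O3S.
  M = 18(12.0) + 30(1.007825) + 3(15.994915) + 31.972071
    = 216.000000 + 30.234750 + 47.984745 + 31.972071 = 326.191566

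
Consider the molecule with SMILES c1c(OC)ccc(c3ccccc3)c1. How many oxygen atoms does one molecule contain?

1

Atom tally by fragment:
  benzene ring core → C:6 H:6
  (− 2 ring H displaced by substituents)
  + OCH3 → C:1 H:3 O:1
  + C6H5 → C:6 H:5
Element totals:
  C: 13
  H: 12
  O: 1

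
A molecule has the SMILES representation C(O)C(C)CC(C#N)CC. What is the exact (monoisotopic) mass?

Atom tally by fragment:
  HOCH2 → C:1 H:3 O:1
  CH(CH3) → C:2 H:4
  CH2 → C:1 H:2
  CH(CN) → C:2 H:1 N:1
  CH2 → C:1 H:2
  CH3 → C:1 H:3
Element totals:
  C: 8
  H: 15
  N: 1
  O: 1
Molecular formula: C8H15NO.
  M = 8(12.0) + 15(1.007825) + 14.003074 + 15.994915
    = 96.000000 + 15.117375 + 14.003074 + 15.994915 = 141.115364

141.1154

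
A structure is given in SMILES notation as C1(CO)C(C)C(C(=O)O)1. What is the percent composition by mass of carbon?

Atom tally by fragment:
  cyclopropane ring core → C:3 H:6
  (− 3 ring H displaced by substituents)
  + CH2OH → C:1 H:3 O:1
  + CH3 → C:1 H:3
  + COOH → C:1 H:1 O:2
Element totals:
  C: 6
  H: 10
  O: 3
Molecular formula: C6H10O3.
Molar mass = 130.143 g/mol.
Mass from C: 6 × 12.011 = 72.066 g/mol.
%C = 72.066 / 130.143 × 100 = 55.37%.

55.37%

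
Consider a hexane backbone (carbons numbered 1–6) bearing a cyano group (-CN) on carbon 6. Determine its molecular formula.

Atom tally by fragment:
  CH3 → C:1 H:3
  CH2 → C:1 H:2
  CH2 → C:1 H:2
  CH2 → C:1 H:2
  CH2 → C:1 H:2
  CH2CN → C:2 H:2 N:1
Element totals:
  C: 7
  H: 13
  N: 1

C7H13N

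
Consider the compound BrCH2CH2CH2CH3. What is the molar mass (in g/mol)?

Element totals:
  C: 4
  H: 9
  Br: 1
Molecular formula: C4H9Br.
  M = 4(12.011) + 9(1.008) + 79.904
    = 48.044 + 9.072 + 79.904 = 137.020

137.02 g/mol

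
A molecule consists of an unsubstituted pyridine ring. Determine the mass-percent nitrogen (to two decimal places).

Atom tally by fragment:
  pyridine ring core → C:5 H:5 N:1
Element totals:
  C: 5
  H: 5
  N: 1
Molecular formula: C5H5N.
Molar mass = 79.102 g/mol.
Mass from N: 1 × 14.007 = 14.007 g/mol.
%N = 14.007 / 79.102 × 100 = 17.71%.

17.71%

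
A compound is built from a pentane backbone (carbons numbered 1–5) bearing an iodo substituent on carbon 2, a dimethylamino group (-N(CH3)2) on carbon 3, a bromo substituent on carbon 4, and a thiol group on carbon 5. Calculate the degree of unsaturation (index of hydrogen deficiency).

0

Atom tally by fragment:
  CH3 → C:1 H:3
  CH(I) → C:1 H:1 I:1
  CH(N(CH3)2) → C:3 H:7 N:1
  CH(Br) → C:1 H:1 Br:1
  CH2SH → C:1 H:3 S:1
Element totals:
  C: 7
  H: 15
  Br: 1
  I: 1
  N: 1
  S: 1
Molecular formula: C7H15BrINS.
DoU = (2C + 2 + N − H − X) / 2 = (2·7 + 2 + 1 − 15 − 2) / 2 = 0.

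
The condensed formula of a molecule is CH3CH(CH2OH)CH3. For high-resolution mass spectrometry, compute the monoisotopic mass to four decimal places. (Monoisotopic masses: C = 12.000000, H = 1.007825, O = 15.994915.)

Element totals:
  C: 4
  H: 10
  O: 1
Molecular formula: C4H10O.
  M = 4(12.0) + 10(1.007825) + 15.994915
    = 48.000000 + 10.078250 + 15.994915 = 74.073165

74.0732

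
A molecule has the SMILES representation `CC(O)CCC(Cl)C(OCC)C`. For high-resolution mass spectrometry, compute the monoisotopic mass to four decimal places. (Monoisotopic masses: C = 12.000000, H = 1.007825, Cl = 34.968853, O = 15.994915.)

194.1074

Atom tally by fragment:
  CH3 → C:1 H:3
  CH(OH) → C:1 H:2 O:1
  CH2 → C:1 H:2
  CH2 → C:1 H:2
  CH(Cl) → C:1 H:1 Cl:1
  CH(OC2H5) → C:3 H:6 O:1
  CH3 → C:1 H:3
Element totals:
  C: 9
  H: 19
  Cl: 1
  O: 2
Molecular formula: C9H19ClO2.
  M = 9(12.0) + 19(1.007825) + 34.968853 + 2(15.994915)
    = 108.000000 + 19.148675 + 34.968853 + 31.989830 = 194.107358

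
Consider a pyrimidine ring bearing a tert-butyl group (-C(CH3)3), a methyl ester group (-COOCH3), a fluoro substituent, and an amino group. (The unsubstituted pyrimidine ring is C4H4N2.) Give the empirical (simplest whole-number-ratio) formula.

C10H14FN3O2

Atom tally by fragment:
  pyrimidine ring core → C:4 H:4 N:2
  (− 4 ring H displaced by substituents)
  + C(CH3)3 → C:4 H:9
  + COOCH3 → C:2 H:3 O:2
  + F → F:1
  + NH2 → N:1 H:2
Element totals:
  C: 10
  H: 14
  F: 1
  N: 3
  O: 2
Molecular formula: C10H14FN3O2.
gcd of subscripts (10, 1, 14, 3, 2) = 1, so the empirical formula equals the molecular formula.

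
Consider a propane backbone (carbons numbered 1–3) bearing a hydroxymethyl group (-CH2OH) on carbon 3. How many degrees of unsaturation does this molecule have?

Atom tally by fragment:
  CH3 → C:1 H:3
  CH2 → C:1 H:2
  CH2CH2OH → C:2 H:5 O:1
Element totals:
  C: 4
  H: 10
  O: 1
Molecular formula: C4H10O.
DoU = (2C + 2 + N − H − X) / 2 = (2·4 + 2 + 0 − 10 − 0) / 2 = 0.

0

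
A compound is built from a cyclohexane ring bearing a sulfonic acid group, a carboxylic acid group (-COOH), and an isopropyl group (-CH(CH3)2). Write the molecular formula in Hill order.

Atom tally by fragment:
  cyclohexane ring core → C:6 H:12
  (− 3 ring H displaced by substituents)
  + SO3H → S:1 O:3 H:1
  + COOH → C:1 H:1 O:2
  + CH(CH3)2 → C:3 H:7
Element totals:
  C: 10
  H: 18
  O: 5
  S: 1

C10H18O5S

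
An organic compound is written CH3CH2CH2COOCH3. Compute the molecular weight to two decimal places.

Atom tally by fragment:
  CH3 → C:1 H:3
  CH2 → C:1 H:2
  CH2COOCH3 → C:3 H:5 O:2
Element totals:
  C: 5
  H: 10
  O: 2
Molecular formula: C5H10O2.
  M = 5(12.011) + 10(1.008) + 2(15.999)
    = 60.055 + 10.080 + 31.998 = 102.133

102.13 g/mol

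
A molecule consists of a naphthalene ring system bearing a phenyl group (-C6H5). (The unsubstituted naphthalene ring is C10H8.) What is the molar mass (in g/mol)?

204.27 g/mol

Atom tally by fragment:
  naphthalene ring system core → C:10 H:8
  (− 1 ring H displaced by substituents)
  + C6H5 → C:6 H:5
Element totals:
  C: 16
  H: 12
Molecular formula: C16H12.
  M = 16(12.011) + 12(1.008)
    = 192.176 + 12.096 = 204.272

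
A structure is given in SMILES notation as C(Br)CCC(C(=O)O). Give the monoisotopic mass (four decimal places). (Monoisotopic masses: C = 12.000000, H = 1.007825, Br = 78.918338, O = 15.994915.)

Atom tally by fragment:
  BrCH2 → C:1 H:2 Br:1
  CH2 → C:1 H:2
  CH2 → C:1 H:2
  CH2COOH → C:2 H:3 O:2
Element totals:
  C: 5
  H: 9
  Br: 1
  O: 2
Molecular formula: C5H9BrO2.
  M = 5(12.0) + 9(1.007825) + 78.918338 + 2(15.994915)
    = 60.000000 + 9.070425 + 78.918338 + 31.989830 = 179.978593

179.9786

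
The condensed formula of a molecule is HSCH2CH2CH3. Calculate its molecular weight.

76.16 g/mol

Atom tally by fragment:
  HSCH2 → C:1 H:3 S:1
  CH2 → C:1 H:2
  CH3 → C:1 H:3
Element totals:
  C: 3
  H: 8
  S: 1
Molecular formula: C3H8S.
  M = 3(12.011) + 8(1.008) + 32.06
    = 36.033 + 8.064 + 32.060 = 76.157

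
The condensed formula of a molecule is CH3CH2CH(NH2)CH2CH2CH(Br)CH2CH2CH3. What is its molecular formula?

C9H20BrN

Element totals:
  C: 9
  H: 20
  Br: 1
  N: 1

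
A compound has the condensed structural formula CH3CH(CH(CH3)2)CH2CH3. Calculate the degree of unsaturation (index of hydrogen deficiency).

Atom tally by fragment:
  CH3 → C:1 H:3
  CH(CH(CH3)2) → C:4 H:8
  CH2 → C:1 H:2
  CH3 → C:1 H:3
Element totals:
  C: 7
  H: 16
Molecular formula: C7H16.
DoU = (2C + 2 + N − H − X) / 2 = (2·7 + 2 + 0 − 16 − 0) / 2 = 0.

0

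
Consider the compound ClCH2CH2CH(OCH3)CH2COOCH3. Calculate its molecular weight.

180.63 g/mol

Atom tally by fragment:
  ClCH2 → C:1 H:2 Cl:1
  CH2 → C:1 H:2
  CH(OCH3) → C:2 H:4 O:1
  CH2COOCH3 → C:3 H:5 O:2
Element totals:
  C: 7
  H: 13
  Cl: 1
  O: 3
Molecular formula: C7H13ClO3.
  M = 7(12.011) + 13(1.008) + 35.45 + 3(15.999)
    = 84.077 + 13.104 + 35.450 + 47.997 = 180.628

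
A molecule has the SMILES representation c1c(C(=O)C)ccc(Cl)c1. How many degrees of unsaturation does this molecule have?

Atom tally by fragment:
  benzene ring core → C:6 H:6
  (− 2 ring H displaced by substituents)
  + COCH3 → C:2 H:3 O:1
  + Cl → Cl:1
Element totals:
  C: 8
  H: 7
  Cl: 1
  O: 1
Molecular formula: C8H7ClO.
DoU = (2C + 2 + N − H − X) / 2 = (2·8 + 2 + 0 − 7 − 1) / 2 = 5.

5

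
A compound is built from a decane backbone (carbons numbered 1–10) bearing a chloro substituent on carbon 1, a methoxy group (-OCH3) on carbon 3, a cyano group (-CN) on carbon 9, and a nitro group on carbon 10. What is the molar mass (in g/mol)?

276.76 g/mol

Atom tally by fragment:
  ClCH2 → C:1 H:2 Cl:1
  CH2 → C:1 H:2
  CH(OCH3) → C:2 H:4 O:1
  CH2 → C:1 H:2
  CH2 → C:1 H:2
  CH2 → C:1 H:2
  CH2 → C:1 H:2
  CH2 → C:1 H:2
  CH(CN) → C:2 H:1 N:1
  CH2NO2 → C:1 H:2 N:1 O:2
Element totals:
  C: 12
  H: 21
  Cl: 1
  N: 2
  O: 3
Molecular formula: C12H21ClN2O3.
  M = 12(12.011) + 21(1.008) + 35.45 + 2(14.007) + 3(15.999)
    = 144.132 + 21.168 + 35.450 + 28.014 + 47.997 = 276.761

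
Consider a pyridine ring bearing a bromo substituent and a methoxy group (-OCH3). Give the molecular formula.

C6H6BrNO

Atom tally by fragment:
  pyridine ring core → C:5 H:5 N:1
  (− 2 ring H displaced by substituents)
  + Br → Br:1
  + OCH3 → C:1 H:3 O:1
Element totals:
  C: 6
  H: 6
  Br: 1
  N: 1
  O: 1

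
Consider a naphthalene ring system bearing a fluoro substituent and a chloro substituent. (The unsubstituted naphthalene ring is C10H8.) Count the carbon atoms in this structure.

Atom tally by fragment:
  naphthalene ring system core → C:10 H:8
  (− 2 ring H displaced by substituents)
  + F → F:1
  + Cl → Cl:1
Element totals:
  C: 10
  H: 6
  Cl: 1
  F: 1

10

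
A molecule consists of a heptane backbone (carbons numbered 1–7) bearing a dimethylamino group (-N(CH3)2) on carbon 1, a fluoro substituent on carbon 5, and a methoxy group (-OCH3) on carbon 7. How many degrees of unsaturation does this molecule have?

0

Atom tally by fragment:
  (CH3)2NCH2 → C:3 H:8 N:1
  CH2 → C:1 H:2
  CH2 → C:1 H:2
  CH2 → C:1 H:2
  CH(F) → C:1 H:1 F:1
  CH2 → C:1 H:2
  CH2OCH3 → C:2 H:5 O:1
Element totals:
  C: 10
  H: 22
  F: 1
  N: 1
  O: 1
Molecular formula: C10H22FNO.
DoU = (2C + 2 + N − H − X) / 2 = (2·10 + 2 + 1 − 22 − 1) / 2 = 0.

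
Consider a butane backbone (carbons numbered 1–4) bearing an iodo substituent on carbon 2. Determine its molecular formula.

Atom tally by fragment:
  CH3 → C:1 H:3
  CH(I) → C:1 H:1 I:1
  CH2 → C:1 H:2
  CH3 → C:1 H:3
Element totals:
  C: 4
  H: 9
  I: 1

C4H9I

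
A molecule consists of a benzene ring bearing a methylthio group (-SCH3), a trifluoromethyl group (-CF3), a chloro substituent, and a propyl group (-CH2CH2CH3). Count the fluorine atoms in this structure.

Atom tally by fragment:
  benzene ring core → C:6 H:6
  (− 4 ring H displaced by substituents)
  + SCH3 → C:1 H:3 S:1
  + CF3 → C:1 F:3
  + Cl → Cl:1
  + CH2CH2CH3 → C:3 H:7
Element totals:
  C: 11
  H: 12
  Cl: 1
  F: 3
  S: 1

3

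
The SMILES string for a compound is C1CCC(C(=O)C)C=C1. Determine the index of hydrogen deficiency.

Atom tally by fragment:
  cyclohexene ring core → C:6 H:10
  (− 1 ring H displaced by substituents)
  + COCH3 → C:2 H:3 O:1
Element totals:
  C: 8
  H: 12
  O: 1
Molecular formula: C8H12O.
DoU = (2C + 2 + N − H − X) / 2 = (2·8 + 2 + 0 − 12 − 0) / 2 = 3.

3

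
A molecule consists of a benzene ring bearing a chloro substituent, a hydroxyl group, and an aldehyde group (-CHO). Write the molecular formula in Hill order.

Atom tally by fragment:
  benzene ring core → C:6 H:6
  (− 3 ring H displaced by substituents)
  + Cl → Cl:1
  + OH → O:1 H:1
  + CHO → C:1 H:1 O:1
Element totals:
  C: 7
  H: 5
  Cl: 1
  O: 2

C7H5ClO2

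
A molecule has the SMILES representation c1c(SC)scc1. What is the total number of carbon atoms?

5

Atom tally by fragment:
  thiophene ring core → C:4 H:4 S:1
  (− 1 ring H displaced by substituents)
  + SCH3 → C:1 H:3 S:1
Element totals:
  C: 5
  H: 6
  S: 2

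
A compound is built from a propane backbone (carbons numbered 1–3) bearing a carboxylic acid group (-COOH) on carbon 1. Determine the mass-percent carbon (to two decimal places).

Atom tally by fragment:
  HOOCCH2 → C:2 H:3 O:2
  CH2 → C:1 H:2
  CH3 → C:1 H:3
Element totals:
  C: 4
  H: 8
  O: 2
Molecular formula: C4H8O2.
Molar mass = 88.106 g/mol.
Mass from C: 4 × 12.011 = 48.044 g/mol.
%C = 48.044 / 88.106 × 100 = 54.53%.

54.53%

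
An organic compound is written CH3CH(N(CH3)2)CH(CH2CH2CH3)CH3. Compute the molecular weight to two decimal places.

143.27 g/mol

Element totals:
  C: 9
  H: 21
  N: 1
Molecular formula: C9H21N.
  M = 9(12.011) + 21(1.008) + 14.007
    = 108.099 + 21.168 + 14.007 = 143.274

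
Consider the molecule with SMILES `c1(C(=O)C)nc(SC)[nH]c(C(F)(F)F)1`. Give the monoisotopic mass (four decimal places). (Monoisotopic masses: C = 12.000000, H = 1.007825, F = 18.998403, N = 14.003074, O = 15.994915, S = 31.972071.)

Atom tally by fragment:
  imidazole ring core → C:3 H:4 N:2
  (− 3 ring H displaced by substituents)
  + COCH3 → C:2 H:3 O:1
  + SCH3 → C:1 H:3 S:1
  + CF3 → C:1 F:3
Element totals:
  C: 7
  H: 7
  F: 3
  N: 2
  O: 1
  S: 1
Molecular formula: C7H7F3N2OS.
  M = 7(12.0) + 7(1.007825) + 3(18.998403) + 2(14.003074) + 15.994915 + 31.972071
    = 84.000000 + 7.054775 + 56.995209 + 28.006148 + 15.994915 + 31.972071 = 224.023118

224.0231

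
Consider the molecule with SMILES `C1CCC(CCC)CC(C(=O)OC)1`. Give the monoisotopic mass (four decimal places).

Atom tally by fragment:
  cyclohexane ring core → C:6 H:12
  (− 2 ring H displaced by substituents)
  + CH2CH2CH3 → C:3 H:7
  + COOCH3 → C:2 H:3 O:2
Element totals:
  C: 11
  H: 20
  O: 2
Molecular formula: C11H20O2.
  M = 11(12.0) + 20(1.007825) + 2(15.994915)
    = 132.000000 + 20.156500 + 31.989830 = 184.146330

184.1463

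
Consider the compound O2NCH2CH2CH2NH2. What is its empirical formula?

C3H8N2O2

Atom tally by fragment:
  O2NCH2 → C:1 H:2 N:1 O:2
  CH2 → C:1 H:2
  CH2NH2 → C:1 H:4 N:1
Element totals:
  C: 3
  H: 8
  N: 2
  O: 2
Molecular formula: C3H8N2O2.
gcd of subscripts (3, 8, 2, 2) = 1, so the empirical formula equals the molecular formula.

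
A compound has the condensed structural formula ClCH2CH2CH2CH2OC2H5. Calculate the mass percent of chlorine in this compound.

25.95%

Atom tally by fragment:
  ClCH2 → C:1 H:2 Cl:1
  CH2 → C:1 H:2
  CH2 → C:1 H:2
  CH2OC2H5 → C:3 H:7 O:1
Element totals:
  C: 6
  H: 13
  Cl: 1
  O: 1
Molecular formula: C6H13ClO.
Molar mass = 136.619 g/mol.
Mass from Cl: 1 × 35.45 = 35.450 g/mol.
%Cl = 35.450 / 136.619 × 100 = 25.95%.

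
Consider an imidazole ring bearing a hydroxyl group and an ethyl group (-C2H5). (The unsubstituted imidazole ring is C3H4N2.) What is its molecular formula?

Atom tally by fragment:
  imidazole ring core → C:3 H:4 N:2
  (− 2 ring H displaced by substituents)
  + OH → O:1 H:1
  + C2H5 → C:2 H:5
Element totals:
  C: 5
  H: 8
  N: 2
  O: 1

C5H8N2O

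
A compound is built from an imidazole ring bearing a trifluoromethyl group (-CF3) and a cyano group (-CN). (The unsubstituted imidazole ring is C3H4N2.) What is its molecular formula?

C5H2F3N3

Atom tally by fragment:
  imidazole ring core → C:3 H:4 N:2
  (− 2 ring H displaced by substituents)
  + CF3 → C:1 F:3
  + CN → C:1 N:1
Element totals:
  C: 5
  H: 2
  F: 3
  N: 3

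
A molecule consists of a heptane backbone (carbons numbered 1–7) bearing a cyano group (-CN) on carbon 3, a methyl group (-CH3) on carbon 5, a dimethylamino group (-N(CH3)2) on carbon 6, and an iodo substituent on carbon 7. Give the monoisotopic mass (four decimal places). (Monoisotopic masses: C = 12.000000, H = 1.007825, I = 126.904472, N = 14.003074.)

Atom tally by fragment:
  CH3 → C:1 H:3
  CH2 → C:1 H:2
  CH(CN) → C:2 H:1 N:1
  CH2 → C:1 H:2
  CH(CH3) → C:2 H:4
  CH(N(CH3)2) → C:3 H:7 N:1
  CH2I → C:1 H:2 I:1
Element totals:
  C: 11
  H: 21
  I: 1
  N: 2
Molecular formula: C11H21IN2.
  M = 11(12.0) + 21(1.007825) + 126.904472 + 2(14.003074)
    = 132.000000 + 21.164325 + 126.904472 + 28.006148 = 308.074945

308.0749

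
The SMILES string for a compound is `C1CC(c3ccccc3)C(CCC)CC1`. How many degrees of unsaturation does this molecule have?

5

Atom tally by fragment:
  cyclohexane ring core → C:6 H:12
  (− 2 ring H displaced by substituents)
  + C6H5 → C:6 H:5
  + CH2CH2CH3 → C:3 H:7
Element totals:
  C: 15
  H: 22
Molecular formula: C15H22.
DoU = (2C + 2 + N − H − X) / 2 = (2·15 + 2 + 0 − 22 − 0) / 2 = 5.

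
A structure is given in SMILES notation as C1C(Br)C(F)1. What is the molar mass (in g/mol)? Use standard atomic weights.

138.97 g/mol

Atom tally by fragment:
  cyclopropane ring core → C:3 H:6
  (− 2 ring H displaced by substituents)
  + Br → Br:1
  + F → F:1
Element totals:
  C: 3
  H: 4
  Br: 1
  F: 1
Molecular formula: C3H4BrF.
  M = 3(12.011) + 4(1.008) + 79.904 + 18.998
    = 36.033 + 4.032 + 79.904 + 18.998 = 138.967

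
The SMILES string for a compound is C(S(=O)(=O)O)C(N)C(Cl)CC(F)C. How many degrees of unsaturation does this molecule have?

0

Atom tally by fragment:
  HO3SCH2 → C:1 H:3 S:1 O:3
  CH(NH2) → C:1 H:3 N:1
  CH(Cl) → C:1 H:1 Cl:1
  CH2 → C:1 H:2
  CH(F) → C:1 H:1 F:1
  CH3 → C:1 H:3
Element totals:
  C: 6
  H: 13
  Cl: 1
  F: 1
  N: 1
  O: 3
  S: 1
Molecular formula: C6H13ClFNO3S.
DoU = (2C + 2 + N − H − X) / 2 = (2·6 + 2 + 1 − 13 − 2) / 2 = 0.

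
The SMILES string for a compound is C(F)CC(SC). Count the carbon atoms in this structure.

4

Atom tally by fragment:
  FCH2 → C:1 H:2 F:1
  CH2 → C:1 H:2
  CH2SCH3 → C:2 H:5 S:1
Element totals:
  C: 4
  H: 9
  F: 1
  S: 1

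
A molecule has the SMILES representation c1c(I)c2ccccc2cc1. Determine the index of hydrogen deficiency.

7

Atom tally by fragment:
  naphthalene ring system core → C:10 H:8
  (− 1 ring H displaced by substituents)
  + I → I:1
Element totals:
  C: 10
  H: 7
  I: 1
Molecular formula: C10H7I.
DoU = (2C + 2 + N − H − X) / 2 = (2·10 + 2 + 0 − 7 − 1) / 2 = 7.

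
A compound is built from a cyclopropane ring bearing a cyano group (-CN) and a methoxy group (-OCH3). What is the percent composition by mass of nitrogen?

14.42%

Atom tally by fragment:
  cyclopropane ring core → C:3 H:6
  (− 2 ring H displaced by substituents)
  + CN → C:1 N:1
  + OCH3 → C:1 H:3 O:1
Element totals:
  C: 5
  H: 7
  N: 1
  O: 1
Molecular formula: C5H7NO.
Molar mass = 97.117 g/mol.
Mass from N: 1 × 14.007 = 14.007 g/mol.
%N = 14.007 / 97.117 × 100 = 14.42%.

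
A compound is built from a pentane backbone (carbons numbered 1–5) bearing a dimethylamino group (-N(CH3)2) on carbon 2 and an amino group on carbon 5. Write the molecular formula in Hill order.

Atom tally by fragment:
  CH3 → C:1 H:3
  CH(N(CH3)2) → C:3 H:7 N:1
  CH2 → C:1 H:2
  CH2 → C:1 H:2
  CH2NH2 → C:1 H:4 N:1
Element totals:
  C: 7
  H: 18
  N: 2

C7H18N2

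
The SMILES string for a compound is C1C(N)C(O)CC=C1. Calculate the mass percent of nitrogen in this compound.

12.38%

Atom tally by fragment:
  cyclohexene ring core → C:6 H:10
  (− 2 ring H displaced by substituents)
  + NH2 → N:1 H:2
  + OH → O:1 H:1
Element totals:
  C: 6
  H: 11
  N: 1
  O: 1
Molecular formula: C6H11NO.
Molar mass = 113.160 g/mol.
Mass from N: 1 × 14.007 = 14.007 g/mol.
%N = 14.007 / 113.160 × 100 = 12.38%.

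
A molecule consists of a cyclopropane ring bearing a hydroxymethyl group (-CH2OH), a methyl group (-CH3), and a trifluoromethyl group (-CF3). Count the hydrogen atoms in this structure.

9

Atom tally by fragment:
  cyclopropane ring core → C:3 H:6
  (− 3 ring H displaced by substituents)
  + CH2OH → C:1 H:3 O:1
  + CH3 → C:1 H:3
  + CF3 → C:1 F:3
Element totals:
  C: 6
  H: 9
  F: 3
  O: 1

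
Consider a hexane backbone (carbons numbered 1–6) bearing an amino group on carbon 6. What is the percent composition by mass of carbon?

71.22%

Atom tally by fragment:
  CH3 → C:1 H:3
  CH2 → C:1 H:2
  CH2 → C:1 H:2
  CH2 → C:1 H:2
  CH2 → C:1 H:2
  CH2NH2 → C:1 H:4 N:1
Element totals:
  C: 6
  H: 15
  N: 1
Molecular formula: C6H15N.
Molar mass = 101.193 g/mol.
Mass from C: 6 × 12.011 = 72.066 g/mol.
%C = 72.066 / 101.193 × 100 = 71.22%.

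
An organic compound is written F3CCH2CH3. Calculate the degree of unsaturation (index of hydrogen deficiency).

Atom tally by fragment:
  F3CCH2 → C:2 H:2 F:3
  CH3 → C:1 H:3
Element totals:
  C: 3
  H: 5
  F: 3
Molecular formula: C3H5F3.
DoU = (2C + 2 + N − H − X) / 2 = (2·3 + 2 + 0 − 5 − 3) / 2 = 0.

0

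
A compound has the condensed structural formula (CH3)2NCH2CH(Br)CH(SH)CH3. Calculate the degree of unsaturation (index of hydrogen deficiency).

0

Atom tally by fragment:
  (CH3)2NCH2 → C:3 H:8 N:1
  CH(Br) → C:1 H:1 Br:1
  CH(SH) → C:1 H:2 S:1
  CH3 → C:1 H:3
Element totals:
  C: 6
  H: 14
  Br: 1
  N: 1
  S: 1
Molecular formula: C6H14BrNS.
DoU = (2C + 2 + N − H − X) / 2 = (2·6 + 2 + 1 − 14 − 1) / 2 = 0.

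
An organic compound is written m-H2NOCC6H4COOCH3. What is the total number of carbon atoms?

Element totals:
  C: 9
  H: 9
  N: 1
  O: 3

9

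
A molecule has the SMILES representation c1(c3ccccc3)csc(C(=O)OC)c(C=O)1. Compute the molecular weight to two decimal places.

246.28 g/mol

Atom tally by fragment:
  thiophene ring core → C:4 H:4 S:1
  (− 3 ring H displaced by substituents)
  + C6H5 → C:6 H:5
  + COOCH3 → C:2 H:3 O:2
  + CHO → C:1 H:1 O:1
Element totals:
  C: 13
  H: 10
  O: 3
  S: 1
Molecular formula: C13H10O3S.
  M = 13(12.011) + 10(1.008) + 3(15.999) + 32.06
    = 156.143 + 10.080 + 47.997 + 32.060 = 246.280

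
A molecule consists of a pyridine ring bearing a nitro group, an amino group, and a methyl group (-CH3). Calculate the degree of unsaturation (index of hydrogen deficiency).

5

Atom tally by fragment:
  pyridine ring core → C:5 H:5 N:1
  (− 3 ring H displaced by substituents)
  + NO2 → N:1 O:2
  + NH2 → N:1 H:2
  + CH3 → C:1 H:3
Element totals:
  C: 6
  H: 7
  N: 3
  O: 2
Molecular formula: C6H7N3O2.
DoU = (2C + 2 + N − H − X) / 2 = (2·6 + 2 + 3 − 7 − 0) / 2 = 5.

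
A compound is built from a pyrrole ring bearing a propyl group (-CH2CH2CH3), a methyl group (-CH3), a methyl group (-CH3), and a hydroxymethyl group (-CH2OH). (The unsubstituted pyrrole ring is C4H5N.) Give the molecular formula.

C10H17NO

Atom tally by fragment:
  pyrrole ring core → C:4 H:5 N:1
  (− 4 ring H displaced by substituents)
  + CH2CH2CH3 → C:3 H:7
  + CH3 → C:1 H:3
  + CH3 → C:1 H:3
  + CH2OH → C:1 H:3 O:1
Element totals:
  C: 10
  H: 17
  N: 1
  O: 1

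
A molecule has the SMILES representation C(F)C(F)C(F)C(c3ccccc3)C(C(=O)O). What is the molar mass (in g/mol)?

Atom tally by fragment:
  FCH2 → C:1 H:2 F:1
  CH(F) → C:1 H:1 F:1
  CH(F) → C:1 H:1 F:1
  CH(C6H5) → C:7 H:6
  CH2COOH → C:2 H:3 O:2
Element totals:
  C: 12
  H: 13
  F: 3
  O: 2
Molecular formula: C12H13F3O2.
  M = 12(12.011) + 13(1.008) + 3(18.998) + 2(15.999)
    = 144.132 + 13.104 + 56.994 + 31.998 = 246.228

246.23 g/mol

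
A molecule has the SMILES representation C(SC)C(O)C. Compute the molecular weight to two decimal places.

Atom tally by fragment:
  CH3SCH2 → C:2 H:5 S:1
  CH(OH) → C:1 H:2 O:1
  CH3 → C:1 H:3
Element totals:
  C: 4
  H: 10
  O: 1
  S: 1
Molecular formula: C4H10OS.
  M = 4(12.011) + 10(1.008) + 15.999 + 32.06
    = 48.044 + 10.080 + 15.999 + 32.060 = 106.183

106.18 g/mol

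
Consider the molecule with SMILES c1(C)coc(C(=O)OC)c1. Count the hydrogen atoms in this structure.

Atom tally by fragment:
  furan ring core → C:4 H:4 O:1
  (− 2 ring H displaced by substituents)
  + CH3 → C:1 H:3
  + COOCH3 → C:2 H:3 O:2
Element totals:
  C: 7
  H: 8
  O: 3

8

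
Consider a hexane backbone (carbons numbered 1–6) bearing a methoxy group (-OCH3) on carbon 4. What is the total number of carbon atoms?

7

Atom tally by fragment:
  CH3 → C:1 H:3
  CH2 → C:1 H:2
  CH2 → C:1 H:2
  CH(OCH3) → C:2 H:4 O:1
  CH2 → C:1 H:2
  CH3 → C:1 H:3
Element totals:
  C: 7
  H: 16
  O: 1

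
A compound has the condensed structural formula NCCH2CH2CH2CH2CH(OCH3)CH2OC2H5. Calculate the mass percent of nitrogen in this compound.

Element totals:
  C: 10
  H: 19
  N: 1
  O: 2
Molecular formula: C10H19NO2.
Molar mass = 185.267 g/mol.
Mass from N: 1 × 14.007 = 14.007 g/mol.
%N = 14.007 / 185.267 × 100 = 7.56%.

7.56%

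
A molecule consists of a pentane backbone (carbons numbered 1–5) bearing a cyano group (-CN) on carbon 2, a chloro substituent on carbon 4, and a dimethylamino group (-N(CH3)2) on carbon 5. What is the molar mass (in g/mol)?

Atom tally by fragment:
  CH3 → C:1 H:3
  CH(CN) → C:2 H:1 N:1
  CH2 → C:1 H:2
  CH(Cl) → C:1 H:1 Cl:1
  CH2N(CH3)2 → C:3 H:8 N:1
Element totals:
  C: 8
  H: 15
  Cl: 1
  N: 2
Molecular formula: C8H15ClN2.
  M = 8(12.011) + 15(1.008) + 35.45 + 2(14.007)
    = 96.088 + 15.120 + 35.450 + 28.014 = 174.672

174.67 g/mol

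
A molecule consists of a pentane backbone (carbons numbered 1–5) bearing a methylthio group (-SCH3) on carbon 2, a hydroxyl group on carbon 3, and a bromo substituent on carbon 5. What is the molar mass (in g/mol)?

Atom tally by fragment:
  CH3 → C:1 H:3
  CH(SCH3) → C:2 H:4 S:1
  CH(OH) → C:1 H:2 O:1
  CH2 → C:1 H:2
  CH2Br → C:1 H:2 Br:1
Element totals:
  C: 6
  H: 13
  Br: 1
  O: 1
  S: 1
Molecular formula: C6H13BrOS.
  M = 6(12.011) + 13(1.008) + 79.904 + 15.999 + 32.06
    = 72.066 + 13.104 + 79.904 + 15.999 + 32.060 = 213.133

213.13 g/mol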